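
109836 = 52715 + 57121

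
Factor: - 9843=- 3^1*17^1 * 193^1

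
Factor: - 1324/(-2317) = 2^2*7^ ( - 1 ) =4/7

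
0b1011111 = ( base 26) 3h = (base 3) 10112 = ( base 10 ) 95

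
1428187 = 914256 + 513931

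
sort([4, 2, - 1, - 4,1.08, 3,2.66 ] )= [ - 4, - 1,1.08, 2,2.66,3,4]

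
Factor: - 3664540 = -2^2*5^1 * 11^1*16657^1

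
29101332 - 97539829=-68438497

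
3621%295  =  81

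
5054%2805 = 2249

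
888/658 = 444/329 = 1.35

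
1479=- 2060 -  - 3539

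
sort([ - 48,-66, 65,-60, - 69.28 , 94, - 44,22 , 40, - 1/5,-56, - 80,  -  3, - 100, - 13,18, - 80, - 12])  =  [ - 100, - 80 , - 80, - 69.28, - 66,  -  60 ,-56, - 48, - 44, - 13, - 12, - 3, - 1/5, 18 , 22, 40 , 65,94] 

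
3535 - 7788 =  - 4253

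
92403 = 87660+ 4743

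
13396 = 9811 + 3585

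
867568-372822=494746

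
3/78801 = 1/26267 = 0.00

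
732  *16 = 11712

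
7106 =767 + 6339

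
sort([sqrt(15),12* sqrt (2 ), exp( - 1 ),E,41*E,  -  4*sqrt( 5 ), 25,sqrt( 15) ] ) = [ - 4 * sqrt(5),  exp( - 1 ), E,sqrt(15),sqrt( 15), 12*sqrt (2 ), 25,41*E ]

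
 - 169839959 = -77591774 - 92248185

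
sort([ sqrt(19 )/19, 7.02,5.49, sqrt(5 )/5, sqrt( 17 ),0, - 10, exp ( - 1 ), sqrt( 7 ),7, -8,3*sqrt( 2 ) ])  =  [ - 10, - 8,0, sqrt( 19 ) /19,exp( - 1),sqrt( 5 )/5, sqrt(7 ),sqrt( 17 ), 3*sqrt( 2), 5.49,7,7.02]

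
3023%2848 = 175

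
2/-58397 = -1  +  58395/58397 = -0.00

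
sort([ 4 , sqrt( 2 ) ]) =[sqrt (2),4] 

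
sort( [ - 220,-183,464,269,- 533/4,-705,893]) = [-705,  -  220,-183, - 533/4,269,464, 893]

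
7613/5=1522+3/5 = 1522.60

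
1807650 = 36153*50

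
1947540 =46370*42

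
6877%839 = 165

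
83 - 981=-898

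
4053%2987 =1066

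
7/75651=7/75651 = 0.00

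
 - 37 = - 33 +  - 4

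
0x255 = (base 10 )597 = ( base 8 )1125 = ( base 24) 10l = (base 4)21111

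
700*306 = 214200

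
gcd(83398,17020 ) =1702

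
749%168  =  77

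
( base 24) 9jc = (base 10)5652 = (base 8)13024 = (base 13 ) 275A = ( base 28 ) 75O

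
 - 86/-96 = 43/48= 0.90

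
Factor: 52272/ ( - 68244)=-36/47 = - 2^2*3^2*47^( - 1 )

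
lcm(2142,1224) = 8568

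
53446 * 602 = 32174492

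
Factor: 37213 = 11^1*17^1*199^1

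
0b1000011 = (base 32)23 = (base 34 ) 1X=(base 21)34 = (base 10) 67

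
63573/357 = 178 + 9/119 = 178.08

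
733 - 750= - 17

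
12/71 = 12/71 = 0.17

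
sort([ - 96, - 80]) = [ - 96 , - 80] 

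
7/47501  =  7/47501 = 0.00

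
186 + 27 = 213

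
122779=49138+73641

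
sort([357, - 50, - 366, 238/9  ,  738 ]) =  [ -366 , - 50 , 238/9,357,738]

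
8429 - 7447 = 982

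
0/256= 0=0.00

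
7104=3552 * 2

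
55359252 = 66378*834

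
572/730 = 286/365 = 0.78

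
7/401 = 7/401 = 0.02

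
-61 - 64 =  - 125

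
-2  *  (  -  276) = 552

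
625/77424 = 625/77424 = 0.01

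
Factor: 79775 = 5^2*3191^1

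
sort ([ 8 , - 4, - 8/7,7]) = [  -  4, - 8/7,7,8 ] 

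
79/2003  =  79/2003= 0.04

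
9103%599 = 118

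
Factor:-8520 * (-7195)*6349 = 389202588600 = 2^3*3^1 * 5^2*7^1*71^1*907^1 * 1439^1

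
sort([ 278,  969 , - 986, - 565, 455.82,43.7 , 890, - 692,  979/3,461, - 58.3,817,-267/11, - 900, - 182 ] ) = [ - 986, - 900,-692, - 565, - 182, - 58.3 ,  -  267/11,43.7, 278 , 979/3 , 455.82,461,  817,890 , 969 ] 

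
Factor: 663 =3^1*13^1*17^1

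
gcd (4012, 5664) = 236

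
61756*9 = 555804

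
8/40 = 1/5= 0.20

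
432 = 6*72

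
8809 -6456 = 2353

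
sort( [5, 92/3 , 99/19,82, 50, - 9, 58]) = [ - 9,5, 99/19,92/3,50,  58,82] 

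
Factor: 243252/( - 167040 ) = -233/160 = - 2^(-5)*5^( - 1 )*233^1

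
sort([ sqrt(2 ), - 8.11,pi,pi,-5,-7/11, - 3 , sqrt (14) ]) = [-8.11,-5, - 3, - 7/11,  sqrt( 2) , pi,pi, sqrt( 14) ] 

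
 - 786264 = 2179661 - 2965925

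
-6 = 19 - 25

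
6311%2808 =695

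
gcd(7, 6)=1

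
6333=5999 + 334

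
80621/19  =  80621/19 = 4243.21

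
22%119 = 22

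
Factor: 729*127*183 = 3^7 * 61^1  *127^1 = 16942689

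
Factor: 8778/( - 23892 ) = - 2^(-1)*7^1 * 19^1*181^( - 1 )=- 133/362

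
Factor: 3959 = 37^1*107^1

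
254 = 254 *1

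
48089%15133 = 2690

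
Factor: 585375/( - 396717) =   -  875/593 = - 5^3*7^1*593^( - 1)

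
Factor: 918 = 2^1*3^3 * 17^1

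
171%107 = 64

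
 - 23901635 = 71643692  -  95545327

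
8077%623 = 601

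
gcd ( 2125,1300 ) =25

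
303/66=101/22 = 4.59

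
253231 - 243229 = 10002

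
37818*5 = 189090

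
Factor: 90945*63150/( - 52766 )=- 2871588375/26383 = - 3^3*5^3 *7^(-1)*43^1* 47^1*421^1*3769^(-1 )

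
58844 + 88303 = 147147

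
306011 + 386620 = 692631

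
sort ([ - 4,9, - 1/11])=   [ - 4, - 1/11 , 9 ]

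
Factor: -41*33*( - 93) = 3^2*11^1*31^1*41^1  =  125829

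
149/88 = 1 + 61/88 = 1.69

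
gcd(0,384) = 384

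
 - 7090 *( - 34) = 241060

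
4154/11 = 377 + 7/11 = 377.64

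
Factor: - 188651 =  - 19^1*9929^1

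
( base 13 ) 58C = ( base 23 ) 1ii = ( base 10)961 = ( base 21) 23G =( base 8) 1701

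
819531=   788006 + 31525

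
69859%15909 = 6223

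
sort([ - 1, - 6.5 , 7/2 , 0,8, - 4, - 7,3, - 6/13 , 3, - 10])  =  [ - 10, - 7, - 6.5, - 4, - 1 , - 6/13,0,  3,3, 7/2, 8]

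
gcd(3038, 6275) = 1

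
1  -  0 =1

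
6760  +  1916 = 8676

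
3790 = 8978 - 5188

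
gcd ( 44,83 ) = 1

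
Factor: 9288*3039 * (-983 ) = -27746386056 = -2^3*3^4*43^1*983^1*1013^1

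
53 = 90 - 37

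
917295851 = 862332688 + 54963163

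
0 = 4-4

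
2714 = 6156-3442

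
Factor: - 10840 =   -  2^3*5^1 * 271^1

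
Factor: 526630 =2^1*5^1*13^1*  4051^1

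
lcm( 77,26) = 2002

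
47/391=47/391  =  0.12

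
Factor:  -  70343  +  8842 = -11^1*5591^1= - 61501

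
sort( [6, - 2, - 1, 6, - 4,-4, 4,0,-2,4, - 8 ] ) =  [-8,-4, - 4 , -2, - 2, - 1, 0,4,4,6,6]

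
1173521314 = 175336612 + 998184702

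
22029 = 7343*3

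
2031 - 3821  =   - 1790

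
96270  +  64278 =160548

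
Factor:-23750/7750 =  - 95/31 = - 5^1*19^1*31^ ( - 1)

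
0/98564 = 0 = 0.00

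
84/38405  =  84/38405 = 0.00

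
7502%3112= 1278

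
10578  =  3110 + 7468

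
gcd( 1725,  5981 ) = 1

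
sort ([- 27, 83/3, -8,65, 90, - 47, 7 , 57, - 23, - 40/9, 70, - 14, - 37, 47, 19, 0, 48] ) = [- 47, - 37,-27, - 23, - 14, - 8,-40/9, 0,7,19,83/3, 47, 48, 57,65 , 70, 90]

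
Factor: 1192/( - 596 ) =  - 2  =  -2^1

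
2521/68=37  +  5/68 =37.07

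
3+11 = 14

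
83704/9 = 9300 + 4/9 = 9300.44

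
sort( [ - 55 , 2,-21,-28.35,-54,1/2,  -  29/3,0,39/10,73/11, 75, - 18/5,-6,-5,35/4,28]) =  [ - 55, - 54,  -  28.35 , - 21, - 29/3,-6, - 5, - 18/5,0 , 1/2, 2,39/10,73/11, 35/4,28 , 75]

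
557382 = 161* 3462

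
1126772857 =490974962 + 635797895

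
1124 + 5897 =7021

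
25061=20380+4681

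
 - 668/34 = -20 + 6/17 = - 19.65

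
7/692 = 7/692 = 0.01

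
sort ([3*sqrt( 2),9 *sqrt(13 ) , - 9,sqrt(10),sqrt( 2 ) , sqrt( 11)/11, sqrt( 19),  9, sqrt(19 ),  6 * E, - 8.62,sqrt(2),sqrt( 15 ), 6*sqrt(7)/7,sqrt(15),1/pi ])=[ - 9, - 8.62, sqrt(11) /11, 1/pi, sqrt( 2), sqrt(2 ), 6*sqrt(7) /7, sqrt (10), sqrt( 15) , sqrt (15), 3 * sqrt(2), sqrt(19), sqrt(19),  9,6*E, 9*sqrt( 13) ] 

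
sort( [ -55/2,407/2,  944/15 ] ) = [ - 55/2, 944/15, 407/2] 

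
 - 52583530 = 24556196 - 77139726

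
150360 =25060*6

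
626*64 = 40064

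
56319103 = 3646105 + 52672998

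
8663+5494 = 14157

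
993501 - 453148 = 540353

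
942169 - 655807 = 286362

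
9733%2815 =1288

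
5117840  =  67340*76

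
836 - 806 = 30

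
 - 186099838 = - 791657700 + 605557862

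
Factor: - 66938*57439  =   - 3844851782 = - 2^1*71^1*809^1 * 33469^1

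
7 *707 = 4949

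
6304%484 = 12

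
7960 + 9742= 17702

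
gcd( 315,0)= 315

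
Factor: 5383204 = 2^2*37^1*36373^1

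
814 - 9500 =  - 8686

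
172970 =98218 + 74752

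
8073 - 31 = 8042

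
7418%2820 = 1778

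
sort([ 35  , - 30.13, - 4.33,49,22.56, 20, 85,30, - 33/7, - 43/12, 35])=[ - 30.13, - 33/7,-4.33,-43/12,  20, 22.56, 30 , 35,  35 , 49, 85] 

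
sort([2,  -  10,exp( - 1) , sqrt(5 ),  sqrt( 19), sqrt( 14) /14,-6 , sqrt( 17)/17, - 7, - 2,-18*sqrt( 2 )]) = [ - 18 * sqrt( 2), - 10,  -  7,-6, - 2,  sqrt( 17 )/17, sqrt( 14)/14, exp(-1), 2,sqrt(5),sqrt(19)]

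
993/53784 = 331/17928=0.02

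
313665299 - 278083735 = 35581564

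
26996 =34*794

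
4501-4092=409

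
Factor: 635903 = 31^1  *73^1*281^1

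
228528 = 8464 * 27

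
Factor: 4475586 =2^1*3^1*745931^1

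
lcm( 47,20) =940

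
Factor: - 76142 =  - 2^1*11^1*3461^1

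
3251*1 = 3251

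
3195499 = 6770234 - 3574735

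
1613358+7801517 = 9414875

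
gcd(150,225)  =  75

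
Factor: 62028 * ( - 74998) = -2^3 * 3^2 * 7^1*11^1*487^1*1723^1= -4651975944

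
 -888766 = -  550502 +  - 338264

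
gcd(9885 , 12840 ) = 15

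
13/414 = 13/414  =  0.03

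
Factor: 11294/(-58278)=-3^( - 1 )*11^( - 1)*883^( - 1)*5647^1 = - 5647/29139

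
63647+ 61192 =124839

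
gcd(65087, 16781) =97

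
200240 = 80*2503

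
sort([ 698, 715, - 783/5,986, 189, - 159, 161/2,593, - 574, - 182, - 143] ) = [ - 574, - 182,-159,-783/5, - 143,161/2, 189, 593, 698,715,986 ] 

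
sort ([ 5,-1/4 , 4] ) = [ - 1/4, 4, 5]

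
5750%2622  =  506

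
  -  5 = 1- 6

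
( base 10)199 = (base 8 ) 307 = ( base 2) 11000111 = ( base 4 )3013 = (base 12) 147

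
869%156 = 89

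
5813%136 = 101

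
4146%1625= 896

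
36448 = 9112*4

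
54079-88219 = -34140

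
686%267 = 152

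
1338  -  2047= -709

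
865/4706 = 865/4706  =  0.18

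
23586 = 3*7862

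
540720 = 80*6759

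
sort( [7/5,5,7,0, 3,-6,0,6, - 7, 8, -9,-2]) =[- 9, - 7, - 6 , - 2 , 0,0 , 7/5,3,5, 6 , 7, 8]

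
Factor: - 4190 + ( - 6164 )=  - 2^1*31^1*167^1 = - 10354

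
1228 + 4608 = 5836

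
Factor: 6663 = 3^1*2221^1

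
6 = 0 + 6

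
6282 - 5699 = 583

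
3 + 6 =9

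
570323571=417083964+153239607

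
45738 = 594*77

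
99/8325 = 11/925=0.01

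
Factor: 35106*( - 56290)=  - 1976116740 = - 2^2*3^1*5^1*13^1*433^1*5851^1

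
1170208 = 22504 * 52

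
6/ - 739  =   - 1 + 733/739 = -0.01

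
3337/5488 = 3337/5488 =0.61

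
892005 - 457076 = 434929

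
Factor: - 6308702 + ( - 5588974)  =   - 2^2*3^2*7^1 * 31^1*1523^1 = - 11897676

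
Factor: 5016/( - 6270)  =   - 2^2*5^( - 1 )  =  - 4/5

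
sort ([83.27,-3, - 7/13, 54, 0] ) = [  -  3, - 7/13,  0, 54 , 83.27]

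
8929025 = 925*9653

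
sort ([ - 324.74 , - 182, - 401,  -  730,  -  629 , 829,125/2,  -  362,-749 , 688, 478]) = [-749 , - 730,-629,-401,-362, - 324.74,  -  182,125/2, 478, 688, 829 ]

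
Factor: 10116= 2^2*3^2*281^1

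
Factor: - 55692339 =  - 3^1*199^1*93287^1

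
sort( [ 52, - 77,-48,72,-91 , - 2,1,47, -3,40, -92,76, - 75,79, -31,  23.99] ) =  [ -92, -91, - 77,  -  75, - 48,-31,-3, - 2,1,  23.99,  40 , 47 , 52, 72,76,79 ] 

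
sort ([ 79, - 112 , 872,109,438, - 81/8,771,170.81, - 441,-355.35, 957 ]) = [ - 441,-355.35, -112, - 81/8, 79,109,170.81,438,771,872,957]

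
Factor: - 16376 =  - 2^3*23^1*89^1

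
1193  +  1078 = 2271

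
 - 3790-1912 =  - 5702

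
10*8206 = 82060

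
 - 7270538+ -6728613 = -13999151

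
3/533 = 3/533  =  0.01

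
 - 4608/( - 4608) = 1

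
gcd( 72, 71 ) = 1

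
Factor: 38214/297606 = 3^1*11^1*257^( - 1 ) = 33/257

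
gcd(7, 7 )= 7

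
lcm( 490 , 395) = 38710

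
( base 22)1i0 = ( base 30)TA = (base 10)880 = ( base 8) 1560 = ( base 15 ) 3DA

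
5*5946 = 29730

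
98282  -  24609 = 73673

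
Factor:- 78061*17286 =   -  2^1*3^1*43^1 * 67^1*251^1* 311^1 =- 1349362446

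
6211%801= 604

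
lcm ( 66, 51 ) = 1122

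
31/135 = 31/135 = 0.23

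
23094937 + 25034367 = 48129304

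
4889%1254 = 1127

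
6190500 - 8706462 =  - 2515962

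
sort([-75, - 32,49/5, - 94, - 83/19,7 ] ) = [ - 94,-75, - 32, - 83/19, 7,49/5 ] 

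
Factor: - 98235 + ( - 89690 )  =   - 5^2*7517^1 = - 187925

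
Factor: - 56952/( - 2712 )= 3^1*7^1 = 21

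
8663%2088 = 311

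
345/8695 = 69/1739 = 0.04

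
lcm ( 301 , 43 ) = 301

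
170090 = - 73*(- 2330 )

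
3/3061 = 3/3061 = 0.00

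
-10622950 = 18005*(-590)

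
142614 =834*171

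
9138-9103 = 35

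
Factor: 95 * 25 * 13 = 5^3 * 13^1*19^1  =  30875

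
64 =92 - 28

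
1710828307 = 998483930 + 712344377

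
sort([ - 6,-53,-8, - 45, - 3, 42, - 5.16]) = [-53,- 45, - 8,- 6,-5.16, - 3,  42]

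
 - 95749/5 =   -  19150+1/5 = - 19149.80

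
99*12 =1188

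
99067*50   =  4953350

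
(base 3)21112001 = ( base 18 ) GGA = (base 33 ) 514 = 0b1010101101010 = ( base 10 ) 5482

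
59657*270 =16107390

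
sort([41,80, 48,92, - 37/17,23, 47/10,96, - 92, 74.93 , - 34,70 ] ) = [ -92, - 34, - 37/17,47/10, 23 , 41,48,70,74.93, 80,92,96]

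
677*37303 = 25254131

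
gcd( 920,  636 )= 4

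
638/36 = 17 + 13/18=17.72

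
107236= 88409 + 18827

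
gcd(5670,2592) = 162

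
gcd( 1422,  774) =18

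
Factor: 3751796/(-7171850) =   -  1875898/3585925  =  - 2^1 * 5^( - 2)*7^(- 1)* 31^( - 1)*661^( - 1 )*937949^1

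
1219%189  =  85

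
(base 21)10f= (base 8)710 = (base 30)f6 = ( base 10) 456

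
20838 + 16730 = 37568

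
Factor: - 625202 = - 2^1 * 312601^1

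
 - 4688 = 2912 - 7600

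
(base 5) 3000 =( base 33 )bc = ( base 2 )101110111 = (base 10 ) 375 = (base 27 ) do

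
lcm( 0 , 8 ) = 0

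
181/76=2 + 29/76=2.38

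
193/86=2 + 21/86 = 2.24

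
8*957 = 7656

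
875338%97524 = 95146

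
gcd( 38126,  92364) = 2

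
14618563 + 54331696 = 68950259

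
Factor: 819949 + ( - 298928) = 521021^1= 521021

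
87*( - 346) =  - 30102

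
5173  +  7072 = 12245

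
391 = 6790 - 6399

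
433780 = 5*86756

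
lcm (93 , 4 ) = 372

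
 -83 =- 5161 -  - 5078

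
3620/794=4 + 222/397  =  4.56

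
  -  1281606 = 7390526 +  - 8672132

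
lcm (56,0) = 0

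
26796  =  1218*22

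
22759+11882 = 34641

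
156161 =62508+93653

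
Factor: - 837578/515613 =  -119654/73659 = - 2^1*3^( -1) * 29^1*43^( - 1) * 571^( - 1)*2063^1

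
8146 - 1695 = 6451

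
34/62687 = 34/62687 = 0.00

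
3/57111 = 1/19037 = 0.00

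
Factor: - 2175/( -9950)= 2^( - 1 ) * 3^1*29^1 * 199^(-1 ) = 87/398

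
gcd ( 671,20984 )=61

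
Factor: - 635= - 5^1 * 127^1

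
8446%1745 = 1466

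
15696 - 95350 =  -79654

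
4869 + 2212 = 7081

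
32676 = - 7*( - 4668 )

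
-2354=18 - 2372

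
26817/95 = 282 + 27/95 = 282.28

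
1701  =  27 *63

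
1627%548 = 531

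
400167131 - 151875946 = 248291185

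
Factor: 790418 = 2^1 * 23^1*17183^1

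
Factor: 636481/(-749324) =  - 2^(-2 )*19^1 * 37^( -1)*61^(-1 )*83^( - 1 )*139^1*241^1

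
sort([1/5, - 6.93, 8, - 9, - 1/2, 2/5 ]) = [ - 9,-6.93, - 1/2, 1/5, 2/5,  8]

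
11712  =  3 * 3904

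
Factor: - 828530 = - 2^1*5^1*29^1*2857^1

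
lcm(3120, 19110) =152880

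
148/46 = 3  +  5/23 = 3.22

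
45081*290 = 13073490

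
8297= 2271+6026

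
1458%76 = 14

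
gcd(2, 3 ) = 1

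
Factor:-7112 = -2^3*7^1*127^1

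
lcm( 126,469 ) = 8442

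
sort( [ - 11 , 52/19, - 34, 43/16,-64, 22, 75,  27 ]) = [ - 64,-34, - 11,43/16, 52/19,22, 27, 75]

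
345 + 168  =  513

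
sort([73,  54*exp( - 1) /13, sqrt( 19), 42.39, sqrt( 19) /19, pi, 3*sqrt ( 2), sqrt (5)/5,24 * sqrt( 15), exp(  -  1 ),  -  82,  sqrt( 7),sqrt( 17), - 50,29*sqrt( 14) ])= [ - 82,-50, sqrt(19 ) /19, exp(  -  1),sqrt(5)/5, 54 * exp( - 1 ) /13, sqrt( 7), pi,  sqrt (17 ),  3*sqrt( 2 ),sqrt( 19 ) , 42.39, 73,24 * sqrt( 15) , 29*sqrt( 14 )] 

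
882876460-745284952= 137591508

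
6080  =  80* 76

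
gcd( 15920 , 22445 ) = 5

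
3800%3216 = 584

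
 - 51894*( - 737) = 38245878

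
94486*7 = 661402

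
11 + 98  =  109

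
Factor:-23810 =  -2^1 * 5^1*2381^1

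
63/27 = 7/3 = 2.33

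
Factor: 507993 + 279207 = 787200 = 2^8*3^1*5^2*41^1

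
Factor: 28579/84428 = 2^( - 2)*21107^(-1)*28579^1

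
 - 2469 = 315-2784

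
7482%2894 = 1694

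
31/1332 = 31/1332=   0.02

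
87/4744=87/4744 = 0.02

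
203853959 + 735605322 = 939459281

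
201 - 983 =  - 782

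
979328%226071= 75044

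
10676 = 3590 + 7086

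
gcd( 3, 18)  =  3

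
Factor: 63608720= 2^4*5^1*7^1 * 97^1*1171^1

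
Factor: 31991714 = 2^1*15995857^1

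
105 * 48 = 5040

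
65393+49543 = 114936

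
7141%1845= 1606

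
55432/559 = 99 + 7/43= 99.16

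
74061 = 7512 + 66549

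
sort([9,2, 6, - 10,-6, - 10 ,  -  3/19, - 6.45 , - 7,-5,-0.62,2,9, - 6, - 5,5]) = [  -  10,-10, -7, - 6.45 ,  -  6,- 6,-5, - 5,  -  0.62,-3/19, 2 , 2,5, 6, 9,9]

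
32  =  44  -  12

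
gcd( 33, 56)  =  1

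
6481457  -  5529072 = 952385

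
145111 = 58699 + 86412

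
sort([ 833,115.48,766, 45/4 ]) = [ 45/4, 115.48,766, 833 ] 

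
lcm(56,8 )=56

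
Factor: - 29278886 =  - 2^1*7^1 *13^1 * 19^1*8467^1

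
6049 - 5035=1014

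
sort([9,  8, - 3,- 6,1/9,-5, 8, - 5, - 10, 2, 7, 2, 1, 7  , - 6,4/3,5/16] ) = [-10, - 6, - 6 , - 5, - 5, - 3 , 1/9, 5/16, 1,4/3, 2, 2, 7, 7,8,  8,9]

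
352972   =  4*88243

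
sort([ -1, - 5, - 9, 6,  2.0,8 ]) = [ - 9 , -5, - 1, 2.0,  6, 8 ] 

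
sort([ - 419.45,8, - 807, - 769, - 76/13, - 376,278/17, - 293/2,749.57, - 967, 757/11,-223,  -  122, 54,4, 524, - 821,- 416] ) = [ - 967,-821, - 807, - 769, - 419.45, - 416,-376 , - 223, - 293/2, - 122, - 76/13,4,8, 278/17,54, 757/11,524,749.57]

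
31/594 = 31/594 = 0.05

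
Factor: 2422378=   2^1 * 7^1*71^1*2437^1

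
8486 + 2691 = 11177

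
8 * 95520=764160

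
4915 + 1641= 6556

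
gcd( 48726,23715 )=9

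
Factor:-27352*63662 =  - 2^4*13^1*139^1*229^1  *263^1 = - 1741283024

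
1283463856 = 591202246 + 692261610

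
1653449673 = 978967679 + 674481994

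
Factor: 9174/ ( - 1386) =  - 3^( - 1)*7^( - 1)*139^1 = - 139/21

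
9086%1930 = 1366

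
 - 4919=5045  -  9964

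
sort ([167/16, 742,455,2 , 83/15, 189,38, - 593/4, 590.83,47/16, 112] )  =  [ - 593/4 , 2, 47/16, 83/15 , 167/16 , 38,112, 189,  455, 590.83,742 ] 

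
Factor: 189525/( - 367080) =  - 95/184 = - 2^ ( - 3)*5^1*19^1*23^(  -  1) 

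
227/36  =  227/36 = 6.31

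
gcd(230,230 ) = 230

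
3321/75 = 1107/25= 44.28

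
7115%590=35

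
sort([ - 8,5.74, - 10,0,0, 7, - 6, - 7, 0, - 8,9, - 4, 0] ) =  [ - 10,-8,-8,-7, - 6,-4 , 0,0,  0,0,5.74, 7,9]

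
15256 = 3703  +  11553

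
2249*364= 818636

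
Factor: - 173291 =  - 173291^1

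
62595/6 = 10432 + 1/2 = 10432.50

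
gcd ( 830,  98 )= 2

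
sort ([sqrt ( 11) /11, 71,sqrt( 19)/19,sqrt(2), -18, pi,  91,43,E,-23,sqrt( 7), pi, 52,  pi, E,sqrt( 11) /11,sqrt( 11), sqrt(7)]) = [ - 23, - 18,sqrt(19) /19,sqrt( 11) /11,  sqrt( 11)/11,  sqrt( 2 ),sqrt( 7),sqrt( 7 ),  E,E,pi,pi, pi, sqrt(11) , 43,52, 71, 91 ] 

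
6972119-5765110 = 1207009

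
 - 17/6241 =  - 17/6241 = - 0.00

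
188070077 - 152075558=35994519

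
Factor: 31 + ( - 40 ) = -3^2  =  -9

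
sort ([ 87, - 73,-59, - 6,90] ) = [ - 73,-59, - 6,  87, 90] 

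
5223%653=652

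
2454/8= 1227/4 = 306.75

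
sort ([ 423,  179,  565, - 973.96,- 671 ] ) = [ - 973.96, - 671,  179, 423, 565]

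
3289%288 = 121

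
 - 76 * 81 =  - 6156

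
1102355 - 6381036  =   - 5278681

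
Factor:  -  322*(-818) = 263396 =2^2*7^1 * 23^1*409^1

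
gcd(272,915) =1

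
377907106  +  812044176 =1189951282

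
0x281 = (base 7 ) 1604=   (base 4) 22001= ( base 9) 782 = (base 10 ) 641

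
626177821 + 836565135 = 1462742956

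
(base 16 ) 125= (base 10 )293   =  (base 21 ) dk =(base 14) 16d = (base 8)445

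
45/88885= 9/17777 =0.00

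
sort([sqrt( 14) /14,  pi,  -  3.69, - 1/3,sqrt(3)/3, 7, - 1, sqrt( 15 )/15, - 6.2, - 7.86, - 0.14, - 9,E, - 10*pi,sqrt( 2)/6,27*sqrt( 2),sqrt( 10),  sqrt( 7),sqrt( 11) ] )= [ - 10*pi, -9, - 7.86 , - 6.2, - 3.69, - 1, - 1/3, - 0.14, sqrt( 2 )/6,  sqrt( 15) /15, sqrt ( 14) /14,sqrt( 3 ) /3 , sqrt( 7 ),E,pi , sqrt (10),sqrt( 11) , 7 , 27*sqrt(2 ) ]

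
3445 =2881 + 564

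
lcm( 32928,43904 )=131712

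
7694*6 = 46164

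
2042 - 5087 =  - 3045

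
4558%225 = 58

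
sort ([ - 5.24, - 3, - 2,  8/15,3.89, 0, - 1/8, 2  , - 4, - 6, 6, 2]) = [ - 6, - 5.24, - 4, - 3, - 2,-1/8 , 0 , 8/15,2, 2,3.89, 6 ] 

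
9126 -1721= 7405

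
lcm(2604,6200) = 130200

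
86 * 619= 53234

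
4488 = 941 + 3547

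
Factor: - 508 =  - 2^2*127^1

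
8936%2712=800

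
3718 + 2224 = 5942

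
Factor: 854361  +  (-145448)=708913^1 = 708913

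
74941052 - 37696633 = 37244419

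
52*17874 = 929448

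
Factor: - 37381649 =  - 37381649^1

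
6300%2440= 1420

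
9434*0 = 0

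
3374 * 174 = 587076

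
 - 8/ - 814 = 4/407 = 0.01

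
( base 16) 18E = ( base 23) h7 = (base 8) 616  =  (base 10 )398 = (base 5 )3043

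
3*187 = 561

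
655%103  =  37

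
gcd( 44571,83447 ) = 1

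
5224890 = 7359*710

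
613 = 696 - 83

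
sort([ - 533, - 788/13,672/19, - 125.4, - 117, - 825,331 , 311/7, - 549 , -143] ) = [ - 825, - 549, - 533, - 143, - 125.4,-117, - 788/13,672/19,311/7,331]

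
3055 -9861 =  - 6806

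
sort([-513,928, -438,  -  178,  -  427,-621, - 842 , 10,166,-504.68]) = [-842, - 621, - 513, - 504.68, -438, - 427, - 178,10,166,  928]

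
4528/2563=1 + 1965/2563 = 1.77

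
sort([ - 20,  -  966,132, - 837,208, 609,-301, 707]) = [ - 966,-837,-301,-20 , 132, 208,609, 707 ] 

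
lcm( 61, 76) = 4636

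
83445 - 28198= 55247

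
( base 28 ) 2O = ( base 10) 80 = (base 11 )73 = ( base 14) 5A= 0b1010000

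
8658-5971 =2687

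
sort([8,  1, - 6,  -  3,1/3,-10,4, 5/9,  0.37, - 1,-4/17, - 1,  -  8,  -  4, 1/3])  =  [ - 10, -8, - 6,-4,-3,-1, - 1, - 4/17,1/3, 1/3,  0.37,  5/9,1,4,8]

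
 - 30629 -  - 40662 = 10033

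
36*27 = 972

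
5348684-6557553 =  - 1208869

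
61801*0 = 0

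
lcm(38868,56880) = 2332080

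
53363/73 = 731 = 731.00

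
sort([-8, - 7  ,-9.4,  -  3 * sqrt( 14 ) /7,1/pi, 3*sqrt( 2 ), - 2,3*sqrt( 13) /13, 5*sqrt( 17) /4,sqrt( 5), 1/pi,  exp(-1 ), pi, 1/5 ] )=[ - 9.4, - 8, - 7,  -  2, - 3* sqrt( 14)/7,  1/5 , 1/pi,1/pi,  exp( - 1 ), 3*sqrt( 13)/13, sqrt(5),  pi, 3*sqrt( 2 ), 5*sqrt( 17)/4] 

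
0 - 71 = - 71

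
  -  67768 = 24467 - 92235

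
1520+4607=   6127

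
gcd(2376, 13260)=12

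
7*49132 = 343924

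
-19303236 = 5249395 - 24552631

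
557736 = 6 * 92956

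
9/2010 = 3/670= 0.00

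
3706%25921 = 3706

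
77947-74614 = 3333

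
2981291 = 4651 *641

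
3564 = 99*36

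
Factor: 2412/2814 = 2^1*3^1*7^( - 1) = 6/7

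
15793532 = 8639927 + 7153605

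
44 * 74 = 3256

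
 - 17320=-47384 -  - 30064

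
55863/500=111+ 363/500=111.73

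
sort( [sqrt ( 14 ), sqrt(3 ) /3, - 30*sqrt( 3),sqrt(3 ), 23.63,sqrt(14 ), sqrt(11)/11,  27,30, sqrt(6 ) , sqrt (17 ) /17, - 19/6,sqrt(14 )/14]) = [ - 30*sqrt( 3), - 19/6,sqrt (17)/17, sqrt(14)/14  ,  sqrt (11)/11 , sqrt(3)/3, sqrt(3), sqrt(6 ), sqrt(14 ), sqrt(14) , 23.63,27,30] 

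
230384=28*8228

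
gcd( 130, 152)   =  2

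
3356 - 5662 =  - 2306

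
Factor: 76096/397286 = 2^5*29^1*41^1*271^ ( - 1) * 733^(-1) = 38048/198643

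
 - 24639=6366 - 31005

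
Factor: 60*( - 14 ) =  -2^3* 3^1*5^1*7^1 = - 840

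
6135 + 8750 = 14885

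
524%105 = 104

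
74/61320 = 37/30660 =0.00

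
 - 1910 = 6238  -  8148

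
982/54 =18 + 5/27= 18.19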